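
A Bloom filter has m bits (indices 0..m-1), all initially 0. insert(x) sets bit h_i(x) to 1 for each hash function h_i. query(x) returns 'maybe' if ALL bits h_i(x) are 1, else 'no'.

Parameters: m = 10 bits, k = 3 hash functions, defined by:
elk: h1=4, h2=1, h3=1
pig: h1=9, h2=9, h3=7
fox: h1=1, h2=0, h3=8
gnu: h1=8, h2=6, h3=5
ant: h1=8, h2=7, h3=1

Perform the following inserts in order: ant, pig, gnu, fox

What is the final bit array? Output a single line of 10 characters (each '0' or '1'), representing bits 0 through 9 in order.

Answer: 1100011111

Derivation:
Start: bits=0000000000
After insert 'ant': sets bits 1 7 8 -> bits=0100000110
After insert 'pig': sets bits 7 9 -> bits=0100000111
After insert 'gnu': sets bits 5 6 8 -> bits=0100011111
After insert 'fox': sets bits 0 1 8 -> bits=1100011111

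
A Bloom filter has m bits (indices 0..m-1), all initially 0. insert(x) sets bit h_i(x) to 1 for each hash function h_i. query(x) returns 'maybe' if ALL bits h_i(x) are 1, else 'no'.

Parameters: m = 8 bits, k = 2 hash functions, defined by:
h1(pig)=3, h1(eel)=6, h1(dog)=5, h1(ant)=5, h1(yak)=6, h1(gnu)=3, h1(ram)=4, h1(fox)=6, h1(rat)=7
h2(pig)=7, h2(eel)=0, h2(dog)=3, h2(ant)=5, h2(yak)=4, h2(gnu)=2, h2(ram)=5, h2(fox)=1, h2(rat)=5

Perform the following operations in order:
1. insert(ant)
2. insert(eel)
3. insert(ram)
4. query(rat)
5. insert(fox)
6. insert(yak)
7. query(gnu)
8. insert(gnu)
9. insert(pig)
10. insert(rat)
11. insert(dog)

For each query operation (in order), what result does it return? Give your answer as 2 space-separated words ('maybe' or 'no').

Answer: no no

Derivation:
Start: bits=00000000
Op 1: insert ant -> sets bits 5 -> bits=00000100
Op 2: insert eel -> sets bits 0 6 -> bits=10000110
Op 3: insert ram -> sets bits 4 5 -> bits=10001110
Op 4: query rat -> checks bit5=1, bit7=0 (has a 0) -> no
Op 5: insert fox -> sets bits 1 6 -> bits=11001110
Op 6: insert yak -> sets bits 4 6 -> bits=11001110
Op 7: query gnu -> checks bit2=0, bit3=0 (has a 0) -> no
Op 8: insert gnu -> sets bits 2 3 -> bits=11111110
Op 9: insert pig -> sets bits 3 7 -> bits=11111111
Op 10: insert rat -> sets bits 5 7 -> bits=11111111
Op 11: insert dog -> sets bits 3 5 -> bits=11111111
Query results in order: no no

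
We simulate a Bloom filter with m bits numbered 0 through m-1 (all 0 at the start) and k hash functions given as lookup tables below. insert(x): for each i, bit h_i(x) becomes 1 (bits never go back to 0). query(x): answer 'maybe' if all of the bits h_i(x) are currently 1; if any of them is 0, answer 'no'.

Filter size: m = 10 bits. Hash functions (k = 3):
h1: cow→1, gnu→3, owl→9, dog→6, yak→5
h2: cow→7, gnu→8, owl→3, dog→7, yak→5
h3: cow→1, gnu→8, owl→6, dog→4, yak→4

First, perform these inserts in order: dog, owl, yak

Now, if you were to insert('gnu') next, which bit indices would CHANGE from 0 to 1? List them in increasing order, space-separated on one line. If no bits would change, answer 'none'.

Start: bits=0000000000
After insert 'dog': sets bits 4 6 7 -> bits=0000101100
After insert 'owl': sets bits 3 6 9 -> bits=0001101101
After insert 'yak': sets bits 4 5 -> bits=0001111101
insert 'gnu' would touch bits 3 8; currently bit3=1, bit8=0
Bits that are 0 among those (would change 0->1): 8

Answer: 8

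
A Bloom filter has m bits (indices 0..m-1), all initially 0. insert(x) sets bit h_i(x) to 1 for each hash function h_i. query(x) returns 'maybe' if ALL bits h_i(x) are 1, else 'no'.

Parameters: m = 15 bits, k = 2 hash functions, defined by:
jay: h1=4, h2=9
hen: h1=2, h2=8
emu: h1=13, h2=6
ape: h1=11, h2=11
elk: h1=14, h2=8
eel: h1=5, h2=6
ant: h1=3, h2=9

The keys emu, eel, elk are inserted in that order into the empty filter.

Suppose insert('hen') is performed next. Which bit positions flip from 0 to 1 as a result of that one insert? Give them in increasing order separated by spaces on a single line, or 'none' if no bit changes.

Answer: 2

Derivation:
Start: bits=000000000000000
After insert 'emu': sets bits 6 13 -> bits=000000100000010
After insert 'eel': sets bits 5 6 -> bits=000001100000010
After insert 'elk': sets bits 8 14 -> bits=000001101000011
insert 'hen' would touch bits 2 8; currently bit2=0, bit8=1
Bits that are 0 among those (would change 0->1): 2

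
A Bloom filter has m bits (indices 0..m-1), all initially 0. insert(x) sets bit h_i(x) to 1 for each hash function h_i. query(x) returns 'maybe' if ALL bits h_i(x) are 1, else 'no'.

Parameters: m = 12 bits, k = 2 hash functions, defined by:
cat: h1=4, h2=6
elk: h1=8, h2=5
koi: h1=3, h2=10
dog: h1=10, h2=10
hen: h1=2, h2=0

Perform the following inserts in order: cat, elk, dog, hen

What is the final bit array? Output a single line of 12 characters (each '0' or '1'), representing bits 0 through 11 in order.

Answer: 101011101010

Derivation:
Start: bits=000000000000
After insert 'cat': sets bits 4 6 -> bits=000010100000
After insert 'elk': sets bits 5 8 -> bits=000011101000
After insert 'dog': sets bits 10 -> bits=000011101010
After insert 'hen': sets bits 0 2 -> bits=101011101010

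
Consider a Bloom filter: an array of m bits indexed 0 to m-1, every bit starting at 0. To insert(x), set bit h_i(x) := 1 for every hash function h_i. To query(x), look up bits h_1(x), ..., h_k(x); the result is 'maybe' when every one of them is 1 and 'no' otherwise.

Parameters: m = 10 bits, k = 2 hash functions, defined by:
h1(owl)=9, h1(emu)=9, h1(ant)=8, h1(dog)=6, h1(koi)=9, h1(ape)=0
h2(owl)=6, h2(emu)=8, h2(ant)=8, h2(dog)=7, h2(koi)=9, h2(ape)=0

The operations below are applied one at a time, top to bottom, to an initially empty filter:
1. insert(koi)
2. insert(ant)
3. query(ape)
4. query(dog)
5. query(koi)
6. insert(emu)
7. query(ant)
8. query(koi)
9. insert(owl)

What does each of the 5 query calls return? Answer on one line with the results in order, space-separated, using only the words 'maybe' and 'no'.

Answer: no no maybe maybe maybe

Derivation:
Start: bits=0000000000
Op 1: insert koi -> sets bits 9 -> bits=0000000001
Op 2: insert ant -> sets bits 8 -> bits=0000000011
Op 3: query ape -> checks bit0=0 (has a 0) -> no
Op 4: query dog -> checks bit6=0, bit7=0 (has a 0) -> no
Op 5: query koi -> checks bit9=1 (all 1) -> maybe
Op 6: insert emu -> sets bits 8 9 -> bits=0000000011
Op 7: query ant -> checks bit8=1 (all 1) -> maybe
Op 8: query koi -> checks bit9=1 (all 1) -> maybe
Op 9: insert owl -> sets bits 6 9 -> bits=0000001011
Query results in order: no no maybe maybe maybe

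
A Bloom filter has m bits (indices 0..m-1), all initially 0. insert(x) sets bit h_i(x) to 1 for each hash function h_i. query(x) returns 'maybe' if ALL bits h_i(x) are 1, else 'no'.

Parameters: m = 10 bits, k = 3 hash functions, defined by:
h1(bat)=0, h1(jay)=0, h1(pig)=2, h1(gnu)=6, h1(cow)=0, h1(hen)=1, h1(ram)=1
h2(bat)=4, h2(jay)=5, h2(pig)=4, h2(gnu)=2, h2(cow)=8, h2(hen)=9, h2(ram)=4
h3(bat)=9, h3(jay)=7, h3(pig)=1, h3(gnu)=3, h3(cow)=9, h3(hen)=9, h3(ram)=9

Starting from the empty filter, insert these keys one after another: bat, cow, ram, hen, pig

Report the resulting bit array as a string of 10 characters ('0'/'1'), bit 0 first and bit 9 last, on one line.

Start: bits=0000000000
After insert 'bat': sets bits 0 4 9 -> bits=1000100001
After insert 'cow': sets bits 0 8 9 -> bits=1000100011
After insert 'ram': sets bits 1 4 9 -> bits=1100100011
After insert 'hen': sets bits 1 9 -> bits=1100100011
After insert 'pig': sets bits 1 2 4 -> bits=1110100011

Answer: 1110100011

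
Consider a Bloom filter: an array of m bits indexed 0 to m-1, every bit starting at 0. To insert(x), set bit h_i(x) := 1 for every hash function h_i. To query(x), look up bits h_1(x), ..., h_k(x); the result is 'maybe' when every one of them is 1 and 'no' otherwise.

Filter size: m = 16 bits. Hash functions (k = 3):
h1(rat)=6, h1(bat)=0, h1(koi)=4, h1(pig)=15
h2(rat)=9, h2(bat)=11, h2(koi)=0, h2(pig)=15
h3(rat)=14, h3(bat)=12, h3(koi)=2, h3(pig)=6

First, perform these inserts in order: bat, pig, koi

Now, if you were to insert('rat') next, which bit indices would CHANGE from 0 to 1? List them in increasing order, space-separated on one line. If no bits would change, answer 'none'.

Answer: 9 14

Derivation:
Start: bits=0000000000000000
After insert 'bat': sets bits 0 11 12 -> bits=1000000000011000
After insert 'pig': sets bits 6 15 -> bits=1000001000011001
After insert 'koi': sets bits 0 2 4 -> bits=1010101000011001
insert 'rat' would touch bits 6 9 14; currently bit6=1, bit9=0, bit14=0
Bits that are 0 among those (would change 0->1): 9 14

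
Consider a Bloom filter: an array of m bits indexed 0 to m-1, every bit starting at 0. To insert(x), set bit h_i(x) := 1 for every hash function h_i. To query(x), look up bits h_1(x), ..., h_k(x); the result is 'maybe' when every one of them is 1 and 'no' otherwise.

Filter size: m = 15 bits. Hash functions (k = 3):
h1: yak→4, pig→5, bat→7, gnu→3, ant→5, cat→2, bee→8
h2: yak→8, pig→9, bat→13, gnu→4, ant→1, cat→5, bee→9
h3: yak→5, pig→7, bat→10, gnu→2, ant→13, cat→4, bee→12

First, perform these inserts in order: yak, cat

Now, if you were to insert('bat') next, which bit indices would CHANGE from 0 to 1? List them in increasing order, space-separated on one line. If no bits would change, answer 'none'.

Start: bits=000000000000000
After insert 'yak': sets bits 4 5 8 -> bits=000011001000000
After insert 'cat': sets bits 2 4 5 -> bits=001011001000000
insert 'bat' would touch bits 7 10 13; currently bit7=0, bit10=0, bit13=0
Bits that are 0 among those (would change 0->1): 7 10 13

Answer: 7 10 13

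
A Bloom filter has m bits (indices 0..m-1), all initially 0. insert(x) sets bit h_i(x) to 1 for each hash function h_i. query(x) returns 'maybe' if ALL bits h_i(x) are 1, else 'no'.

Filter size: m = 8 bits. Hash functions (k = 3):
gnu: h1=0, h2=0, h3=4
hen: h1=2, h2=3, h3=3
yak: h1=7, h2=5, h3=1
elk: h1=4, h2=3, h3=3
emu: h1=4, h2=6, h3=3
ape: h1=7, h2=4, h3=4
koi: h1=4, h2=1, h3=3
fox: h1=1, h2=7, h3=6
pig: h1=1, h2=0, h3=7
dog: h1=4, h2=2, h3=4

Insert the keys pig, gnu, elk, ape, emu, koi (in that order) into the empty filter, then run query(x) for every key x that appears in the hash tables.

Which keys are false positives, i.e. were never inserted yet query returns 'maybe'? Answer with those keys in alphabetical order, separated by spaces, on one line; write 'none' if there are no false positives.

Start: bits=00000000
After insert 'pig': sets bits 0 1 7 -> bits=11000001
After insert 'gnu': sets bits 0 4 -> bits=11001001
After insert 'elk': sets bits 3 4 -> bits=11011001
After insert 'ape': sets bits 4 7 -> bits=11011001
After insert 'emu': sets bits 3 4 6 -> bits=11011011
After insert 'koi': sets bits 1 3 4 -> bits=11011011
Not inserted: dog fox hen yak — query each against bits=11011011:
query dog: checks bit2=0, bit4=1 (has a 0) -> no => not a false positive
query fox: checks bit1=1, bit6=1, bit7=1 (all 1) -> maybe => FALSE POSITIVE
query hen: checks bit2=0, bit3=1 (has a 0) -> no => not a false positive
query yak: checks bit1=1, bit5=0, bit7=1 (has a 0) -> no => not a false positive
False positives (alphabetical): fox

Answer: fox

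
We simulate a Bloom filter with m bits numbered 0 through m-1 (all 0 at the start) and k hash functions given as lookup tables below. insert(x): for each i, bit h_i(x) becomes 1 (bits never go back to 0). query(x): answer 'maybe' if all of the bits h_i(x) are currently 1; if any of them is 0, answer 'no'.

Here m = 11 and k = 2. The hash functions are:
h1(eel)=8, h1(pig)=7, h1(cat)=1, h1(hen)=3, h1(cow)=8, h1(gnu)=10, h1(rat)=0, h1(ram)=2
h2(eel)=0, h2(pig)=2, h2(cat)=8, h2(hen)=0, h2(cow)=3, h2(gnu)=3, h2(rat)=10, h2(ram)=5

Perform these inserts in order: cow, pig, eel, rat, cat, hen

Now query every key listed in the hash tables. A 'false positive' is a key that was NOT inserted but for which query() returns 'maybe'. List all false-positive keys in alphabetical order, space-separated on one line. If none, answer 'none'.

Start: bits=00000000000
After insert 'cow': sets bits 3 8 -> bits=00010000100
After insert 'pig': sets bits 2 7 -> bits=00110001100
After insert 'eel': sets bits 0 8 -> bits=10110001100
After insert 'rat': sets bits 0 10 -> bits=10110001101
After insert 'cat': sets bits 1 8 -> bits=11110001101
After insert 'hen': sets bits 0 3 -> bits=11110001101
Not inserted: gnu ram — query each against bits=11110001101:
query gnu: checks bit3=1, bit10=1 (all 1) -> maybe => FALSE POSITIVE
query ram: checks bit2=1, bit5=0 (has a 0) -> no => not a false positive
False positives (alphabetical): gnu

Answer: gnu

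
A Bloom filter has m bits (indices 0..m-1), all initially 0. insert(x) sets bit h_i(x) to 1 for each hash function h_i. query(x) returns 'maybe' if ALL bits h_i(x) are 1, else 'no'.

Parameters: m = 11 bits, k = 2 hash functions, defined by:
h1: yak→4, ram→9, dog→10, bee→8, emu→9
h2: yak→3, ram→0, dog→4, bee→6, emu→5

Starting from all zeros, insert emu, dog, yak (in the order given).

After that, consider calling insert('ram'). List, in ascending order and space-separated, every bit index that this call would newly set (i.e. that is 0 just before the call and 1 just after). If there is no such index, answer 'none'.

Start: bits=00000000000
After insert 'emu': sets bits 5 9 -> bits=00000100010
After insert 'dog': sets bits 4 10 -> bits=00001100011
After insert 'yak': sets bits 3 4 -> bits=00011100011
insert 'ram' would touch bits 0 9; currently bit0=0, bit9=1
Bits that are 0 among those (would change 0->1): 0

Answer: 0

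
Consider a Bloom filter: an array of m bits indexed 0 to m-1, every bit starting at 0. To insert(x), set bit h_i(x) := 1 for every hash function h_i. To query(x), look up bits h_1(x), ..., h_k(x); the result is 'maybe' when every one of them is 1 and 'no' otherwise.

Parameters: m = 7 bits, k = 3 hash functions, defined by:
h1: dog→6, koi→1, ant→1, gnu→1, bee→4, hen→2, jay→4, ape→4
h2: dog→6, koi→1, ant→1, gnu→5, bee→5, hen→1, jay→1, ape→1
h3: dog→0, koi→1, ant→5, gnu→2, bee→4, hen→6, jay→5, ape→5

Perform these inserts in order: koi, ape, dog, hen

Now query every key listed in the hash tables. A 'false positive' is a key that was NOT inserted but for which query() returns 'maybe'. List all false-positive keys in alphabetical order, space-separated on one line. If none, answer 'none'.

Answer: ant bee gnu jay

Derivation:
Start: bits=0000000
After insert 'koi': sets bits 1 -> bits=0100000
After insert 'ape': sets bits 1 4 5 -> bits=0100110
After insert 'dog': sets bits 0 6 -> bits=1100111
After insert 'hen': sets bits 1 2 6 -> bits=1110111
Not inserted: ant bee gnu jay — query each against bits=1110111:
query ant: checks bit1=1, bit5=1 (all 1) -> maybe => FALSE POSITIVE
query bee: checks bit4=1, bit5=1 (all 1) -> maybe => FALSE POSITIVE
query gnu: checks bit1=1, bit2=1, bit5=1 (all 1) -> maybe => FALSE POSITIVE
query jay: checks bit1=1, bit4=1, bit5=1 (all 1) -> maybe => FALSE POSITIVE
False positives (alphabetical): ant bee gnu jay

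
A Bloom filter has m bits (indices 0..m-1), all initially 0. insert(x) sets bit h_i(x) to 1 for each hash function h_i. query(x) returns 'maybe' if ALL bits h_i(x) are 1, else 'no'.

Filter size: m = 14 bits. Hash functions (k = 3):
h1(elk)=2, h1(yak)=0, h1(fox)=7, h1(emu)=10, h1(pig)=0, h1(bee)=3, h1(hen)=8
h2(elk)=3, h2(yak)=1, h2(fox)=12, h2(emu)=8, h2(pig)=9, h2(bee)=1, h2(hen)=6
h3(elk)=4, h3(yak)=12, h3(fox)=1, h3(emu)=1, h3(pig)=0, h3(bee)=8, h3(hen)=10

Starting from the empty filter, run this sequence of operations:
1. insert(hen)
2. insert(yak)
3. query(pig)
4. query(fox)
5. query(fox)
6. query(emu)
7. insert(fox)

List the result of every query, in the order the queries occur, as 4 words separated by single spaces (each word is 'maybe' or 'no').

Start: bits=00000000000000
Op 1: insert hen -> sets bits 6 8 10 -> bits=00000010101000
Op 2: insert yak -> sets bits 0 1 12 -> bits=11000010101010
Op 3: query pig -> checks bit0=1, bit9=0 (has a 0) -> no
Op 4: query fox -> checks bit1=1, bit7=0, bit12=1 (has a 0) -> no
Op 5: query fox -> checks bit1=1, bit7=0, bit12=1 (has a 0) -> no
Op 6: query emu -> checks bit1=1, bit8=1, bit10=1 (all 1) -> maybe
Op 7: insert fox -> sets bits 1 7 12 -> bits=11000011101010
Query results in order: no no no maybe

Answer: no no no maybe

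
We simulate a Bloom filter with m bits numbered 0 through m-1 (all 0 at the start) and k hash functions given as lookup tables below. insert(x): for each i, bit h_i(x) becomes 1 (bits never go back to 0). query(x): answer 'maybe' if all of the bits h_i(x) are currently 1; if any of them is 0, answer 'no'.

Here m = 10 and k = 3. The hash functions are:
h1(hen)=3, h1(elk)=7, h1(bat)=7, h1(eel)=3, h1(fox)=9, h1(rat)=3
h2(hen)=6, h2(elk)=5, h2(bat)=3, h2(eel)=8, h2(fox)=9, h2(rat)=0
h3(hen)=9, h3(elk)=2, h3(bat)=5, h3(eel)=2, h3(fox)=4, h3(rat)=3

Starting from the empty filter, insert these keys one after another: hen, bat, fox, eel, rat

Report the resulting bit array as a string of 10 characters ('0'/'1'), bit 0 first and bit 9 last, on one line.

Answer: 1011111111

Derivation:
Start: bits=0000000000
After insert 'hen': sets bits 3 6 9 -> bits=0001001001
After insert 'bat': sets bits 3 5 7 -> bits=0001011101
After insert 'fox': sets bits 4 9 -> bits=0001111101
After insert 'eel': sets bits 2 3 8 -> bits=0011111111
After insert 'rat': sets bits 0 3 -> bits=1011111111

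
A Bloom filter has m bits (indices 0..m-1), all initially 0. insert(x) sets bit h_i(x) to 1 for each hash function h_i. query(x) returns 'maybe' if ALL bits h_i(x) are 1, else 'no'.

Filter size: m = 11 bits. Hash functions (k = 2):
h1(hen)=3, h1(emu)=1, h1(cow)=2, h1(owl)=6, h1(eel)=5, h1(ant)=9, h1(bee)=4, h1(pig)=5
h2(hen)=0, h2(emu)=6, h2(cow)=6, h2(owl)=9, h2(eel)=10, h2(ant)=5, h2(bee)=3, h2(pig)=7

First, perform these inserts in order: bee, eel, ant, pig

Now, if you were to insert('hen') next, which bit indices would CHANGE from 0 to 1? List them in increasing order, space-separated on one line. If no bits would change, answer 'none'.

Answer: 0

Derivation:
Start: bits=00000000000
After insert 'bee': sets bits 3 4 -> bits=00011000000
After insert 'eel': sets bits 5 10 -> bits=00011100001
After insert 'ant': sets bits 5 9 -> bits=00011100011
After insert 'pig': sets bits 5 7 -> bits=00011101011
insert 'hen' would touch bits 0 3; currently bit0=0, bit3=1
Bits that are 0 among those (would change 0->1): 0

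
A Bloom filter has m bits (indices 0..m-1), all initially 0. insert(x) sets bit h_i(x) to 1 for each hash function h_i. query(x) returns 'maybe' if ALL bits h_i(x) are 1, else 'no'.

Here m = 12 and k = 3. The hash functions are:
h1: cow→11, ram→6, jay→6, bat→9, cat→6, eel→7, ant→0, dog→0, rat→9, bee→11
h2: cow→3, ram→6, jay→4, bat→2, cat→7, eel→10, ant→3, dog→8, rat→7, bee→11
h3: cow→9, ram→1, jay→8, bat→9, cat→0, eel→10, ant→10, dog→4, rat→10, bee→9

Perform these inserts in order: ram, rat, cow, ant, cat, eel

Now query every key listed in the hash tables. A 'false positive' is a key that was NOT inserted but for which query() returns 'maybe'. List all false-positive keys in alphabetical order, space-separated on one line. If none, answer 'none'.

Answer: bee

Derivation:
Start: bits=000000000000
After insert 'ram': sets bits 1 6 -> bits=010000100000
After insert 'rat': sets bits 7 9 10 -> bits=010000110110
After insert 'cow': sets bits 3 9 11 -> bits=010100110111
After insert 'ant': sets bits 0 3 10 -> bits=110100110111
After insert 'cat': sets bits 0 6 7 -> bits=110100110111
After insert 'eel': sets bits 7 10 -> bits=110100110111
Not inserted: bat bee dog jay — query each against bits=110100110111:
query bat: checks bit2=0, bit9=1 (has a 0) -> no => not a false positive
query bee: checks bit9=1, bit11=1 (all 1) -> maybe => FALSE POSITIVE
query dog: checks bit0=1, bit4=0, bit8=0 (has a 0) -> no => not a false positive
query jay: checks bit4=0, bit6=1, bit8=0 (has a 0) -> no => not a false positive
False positives (alphabetical): bee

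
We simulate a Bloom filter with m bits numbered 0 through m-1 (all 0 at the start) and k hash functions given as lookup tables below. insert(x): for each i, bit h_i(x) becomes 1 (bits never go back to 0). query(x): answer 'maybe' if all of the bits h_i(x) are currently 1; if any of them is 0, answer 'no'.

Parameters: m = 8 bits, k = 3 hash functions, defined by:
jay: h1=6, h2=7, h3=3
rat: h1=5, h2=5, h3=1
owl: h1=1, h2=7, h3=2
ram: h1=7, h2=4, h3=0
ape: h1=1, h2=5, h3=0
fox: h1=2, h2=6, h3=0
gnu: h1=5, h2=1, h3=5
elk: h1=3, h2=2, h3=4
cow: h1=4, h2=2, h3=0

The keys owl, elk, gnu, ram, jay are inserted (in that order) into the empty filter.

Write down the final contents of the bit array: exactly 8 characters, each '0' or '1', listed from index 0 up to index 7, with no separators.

Answer: 11111111

Derivation:
Start: bits=00000000
After insert 'owl': sets bits 1 2 7 -> bits=01100001
After insert 'elk': sets bits 2 3 4 -> bits=01111001
After insert 'gnu': sets bits 1 5 -> bits=01111101
After insert 'ram': sets bits 0 4 7 -> bits=11111101
After insert 'jay': sets bits 3 6 7 -> bits=11111111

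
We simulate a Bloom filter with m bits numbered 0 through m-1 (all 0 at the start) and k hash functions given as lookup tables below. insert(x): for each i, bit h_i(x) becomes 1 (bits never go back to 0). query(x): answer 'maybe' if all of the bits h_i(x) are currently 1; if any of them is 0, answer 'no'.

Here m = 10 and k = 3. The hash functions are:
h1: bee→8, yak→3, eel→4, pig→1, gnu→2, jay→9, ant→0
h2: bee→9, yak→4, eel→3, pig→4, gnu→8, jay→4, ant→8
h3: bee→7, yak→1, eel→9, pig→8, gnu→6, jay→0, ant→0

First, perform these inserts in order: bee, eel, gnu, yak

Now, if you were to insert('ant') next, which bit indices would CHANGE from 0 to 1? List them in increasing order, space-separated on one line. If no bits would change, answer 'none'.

Answer: 0

Derivation:
Start: bits=0000000000
After insert 'bee': sets bits 7 8 9 -> bits=0000000111
After insert 'eel': sets bits 3 4 9 -> bits=0001100111
After insert 'gnu': sets bits 2 6 8 -> bits=0011101111
After insert 'yak': sets bits 1 3 4 -> bits=0111101111
insert 'ant' would touch bits 0 8; currently bit0=0, bit8=1
Bits that are 0 among those (would change 0->1): 0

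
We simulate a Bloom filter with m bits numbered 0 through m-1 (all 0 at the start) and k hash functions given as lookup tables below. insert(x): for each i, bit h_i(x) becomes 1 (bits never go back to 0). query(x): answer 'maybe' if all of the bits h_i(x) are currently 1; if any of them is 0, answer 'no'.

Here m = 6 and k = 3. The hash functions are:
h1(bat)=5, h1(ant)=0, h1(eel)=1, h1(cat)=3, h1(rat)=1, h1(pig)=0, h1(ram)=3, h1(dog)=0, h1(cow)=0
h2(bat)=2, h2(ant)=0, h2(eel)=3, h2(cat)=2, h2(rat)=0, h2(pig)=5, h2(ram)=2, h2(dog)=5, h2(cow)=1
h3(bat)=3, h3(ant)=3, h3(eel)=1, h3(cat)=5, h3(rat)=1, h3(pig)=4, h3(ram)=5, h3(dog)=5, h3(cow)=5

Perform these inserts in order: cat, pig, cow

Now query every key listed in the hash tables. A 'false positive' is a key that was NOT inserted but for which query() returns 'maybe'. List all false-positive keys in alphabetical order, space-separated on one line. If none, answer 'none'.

Start: bits=000000
After insert 'cat': sets bits 2 3 5 -> bits=001101
After insert 'pig': sets bits 0 4 5 -> bits=101111
After insert 'cow': sets bits 0 1 5 -> bits=111111
Not inserted: ant bat dog eel ram rat — query each against bits=111111:
query ant: checks bit0=1, bit3=1 (all 1) -> maybe => FALSE POSITIVE
query bat: checks bit2=1, bit3=1, bit5=1 (all 1) -> maybe => FALSE POSITIVE
query dog: checks bit0=1, bit5=1 (all 1) -> maybe => FALSE POSITIVE
query eel: checks bit1=1, bit3=1 (all 1) -> maybe => FALSE POSITIVE
query ram: checks bit2=1, bit3=1, bit5=1 (all 1) -> maybe => FALSE POSITIVE
query rat: checks bit0=1, bit1=1 (all 1) -> maybe => FALSE POSITIVE
False positives (alphabetical): ant bat dog eel ram rat

Answer: ant bat dog eel ram rat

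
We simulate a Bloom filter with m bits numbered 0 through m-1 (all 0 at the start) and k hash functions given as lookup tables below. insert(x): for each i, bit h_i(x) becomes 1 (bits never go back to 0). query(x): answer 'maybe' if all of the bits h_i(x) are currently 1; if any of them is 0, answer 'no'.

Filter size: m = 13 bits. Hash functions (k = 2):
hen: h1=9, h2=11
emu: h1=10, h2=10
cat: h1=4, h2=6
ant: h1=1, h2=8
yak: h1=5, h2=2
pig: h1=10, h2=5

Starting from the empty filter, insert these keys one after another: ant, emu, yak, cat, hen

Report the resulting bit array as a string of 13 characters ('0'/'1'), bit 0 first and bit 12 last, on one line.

Start: bits=0000000000000
After insert 'ant': sets bits 1 8 -> bits=0100000010000
After insert 'emu': sets bits 10 -> bits=0100000010100
After insert 'yak': sets bits 2 5 -> bits=0110010010100
After insert 'cat': sets bits 4 6 -> bits=0110111010100
After insert 'hen': sets bits 9 11 -> bits=0110111011110

Answer: 0110111011110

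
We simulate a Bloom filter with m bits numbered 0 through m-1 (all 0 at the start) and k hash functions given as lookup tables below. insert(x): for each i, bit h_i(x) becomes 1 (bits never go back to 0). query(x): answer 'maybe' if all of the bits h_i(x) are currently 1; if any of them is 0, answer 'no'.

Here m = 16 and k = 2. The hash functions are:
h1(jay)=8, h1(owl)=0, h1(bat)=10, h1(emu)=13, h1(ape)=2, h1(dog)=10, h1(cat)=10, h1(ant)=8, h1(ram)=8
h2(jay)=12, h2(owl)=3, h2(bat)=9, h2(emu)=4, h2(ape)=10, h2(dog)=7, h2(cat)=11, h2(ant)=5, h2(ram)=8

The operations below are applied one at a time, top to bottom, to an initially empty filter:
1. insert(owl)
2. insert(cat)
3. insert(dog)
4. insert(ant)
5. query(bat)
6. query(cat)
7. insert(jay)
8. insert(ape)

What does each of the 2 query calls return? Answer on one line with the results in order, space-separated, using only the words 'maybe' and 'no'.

Answer: no maybe

Derivation:
Start: bits=0000000000000000
Op 1: insert owl -> sets bits 0 3 -> bits=1001000000000000
Op 2: insert cat -> sets bits 10 11 -> bits=1001000000110000
Op 3: insert dog -> sets bits 7 10 -> bits=1001000100110000
Op 4: insert ant -> sets bits 5 8 -> bits=1001010110110000
Op 5: query bat -> checks bit9=0, bit10=1 (has a 0) -> no
Op 6: query cat -> checks bit10=1, bit11=1 (all 1) -> maybe
Op 7: insert jay -> sets bits 8 12 -> bits=1001010110111000
Op 8: insert ape -> sets bits 2 10 -> bits=1011010110111000
Query results in order: no maybe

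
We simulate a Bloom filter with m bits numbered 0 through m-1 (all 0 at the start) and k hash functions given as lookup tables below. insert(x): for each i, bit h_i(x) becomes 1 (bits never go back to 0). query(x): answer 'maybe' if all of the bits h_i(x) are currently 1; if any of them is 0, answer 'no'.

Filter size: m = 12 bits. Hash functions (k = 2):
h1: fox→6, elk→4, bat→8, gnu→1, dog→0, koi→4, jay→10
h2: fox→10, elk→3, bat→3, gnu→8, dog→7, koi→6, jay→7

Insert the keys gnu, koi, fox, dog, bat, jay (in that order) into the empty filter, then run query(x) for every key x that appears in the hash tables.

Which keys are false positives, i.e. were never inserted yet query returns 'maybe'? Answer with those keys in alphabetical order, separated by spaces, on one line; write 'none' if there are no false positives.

Start: bits=000000000000
After insert 'gnu': sets bits 1 8 -> bits=010000001000
After insert 'koi': sets bits 4 6 -> bits=010010101000
After insert 'fox': sets bits 6 10 -> bits=010010101010
After insert 'dog': sets bits 0 7 -> bits=110010111010
After insert 'bat': sets bits 3 8 -> bits=110110111010
After insert 'jay': sets bits 7 10 -> bits=110110111010
Not inserted: elk — query each against bits=110110111010:
query elk: checks bit3=1, bit4=1 (all 1) -> maybe => FALSE POSITIVE
False positives (alphabetical): elk

Answer: elk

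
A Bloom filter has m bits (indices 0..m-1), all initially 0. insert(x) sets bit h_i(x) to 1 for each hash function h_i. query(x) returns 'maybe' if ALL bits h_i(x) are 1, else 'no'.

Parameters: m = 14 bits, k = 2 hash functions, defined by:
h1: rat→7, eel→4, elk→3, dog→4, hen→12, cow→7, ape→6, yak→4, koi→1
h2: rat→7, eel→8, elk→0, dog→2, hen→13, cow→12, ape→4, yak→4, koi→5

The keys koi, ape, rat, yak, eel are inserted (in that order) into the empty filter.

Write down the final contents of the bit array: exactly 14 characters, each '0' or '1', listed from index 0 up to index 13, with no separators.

Start: bits=00000000000000
After insert 'koi': sets bits 1 5 -> bits=01000100000000
After insert 'ape': sets bits 4 6 -> bits=01001110000000
After insert 'rat': sets bits 7 -> bits=01001111000000
After insert 'yak': sets bits 4 -> bits=01001111000000
After insert 'eel': sets bits 4 8 -> bits=01001111100000

Answer: 01001111100000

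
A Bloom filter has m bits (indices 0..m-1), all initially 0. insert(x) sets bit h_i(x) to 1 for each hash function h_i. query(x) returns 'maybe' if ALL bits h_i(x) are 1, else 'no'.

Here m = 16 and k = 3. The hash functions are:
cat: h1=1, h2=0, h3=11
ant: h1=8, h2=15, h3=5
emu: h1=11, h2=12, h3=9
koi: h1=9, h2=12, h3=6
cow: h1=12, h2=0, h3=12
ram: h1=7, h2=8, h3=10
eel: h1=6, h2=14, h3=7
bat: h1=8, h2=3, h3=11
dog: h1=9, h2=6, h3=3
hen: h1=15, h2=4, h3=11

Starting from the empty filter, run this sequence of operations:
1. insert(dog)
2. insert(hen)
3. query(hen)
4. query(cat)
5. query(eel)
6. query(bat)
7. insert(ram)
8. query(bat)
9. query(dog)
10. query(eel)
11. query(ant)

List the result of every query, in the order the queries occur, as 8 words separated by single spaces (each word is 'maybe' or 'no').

Start: bits=0000000000000000
Op 1: insert dog -> sets bits 3 6 9 -> bits=0001001001000000
Op 2: insert hen -> sets bits 4 11 15 -> bits=0001101001010001
Op 3: query hen -> checks bit4=1, bit11=1, bit15=1 (all 1) -> maybe
Op 4: query cat -> checks bit0=0, bit1=0, bit11=1 (has a 0) -> no
Op 5: query eel -> checks bit6=1, bit7=0, bit14=0 (has a 0) -> no
Op 6: query bat -> checks bit3=1, bit8=0, bit11=1 (has a 0) -> no
Op 7: insert ram -> sets bits 7 8 10 -> bits=0001101111110001
Op 8: query bat -> checks bit3=1, bit8=1, bit11=1 (all 1) -> maybe
Op 9: query dog -> checks bit3=1, bit6=1, bit9=1 (all 1) -> maybe
Op 10: query eel -> checks bit6=1, bit7=1, bit14=0 (has a 0) -> no
Op 11: query ant -> checks bit5=0, bit8=1, bit15=1 (has a 0) -> no
Query results in order: maybe no no no maybe maybe no no

Answer: maybe no no no maybe maybe no no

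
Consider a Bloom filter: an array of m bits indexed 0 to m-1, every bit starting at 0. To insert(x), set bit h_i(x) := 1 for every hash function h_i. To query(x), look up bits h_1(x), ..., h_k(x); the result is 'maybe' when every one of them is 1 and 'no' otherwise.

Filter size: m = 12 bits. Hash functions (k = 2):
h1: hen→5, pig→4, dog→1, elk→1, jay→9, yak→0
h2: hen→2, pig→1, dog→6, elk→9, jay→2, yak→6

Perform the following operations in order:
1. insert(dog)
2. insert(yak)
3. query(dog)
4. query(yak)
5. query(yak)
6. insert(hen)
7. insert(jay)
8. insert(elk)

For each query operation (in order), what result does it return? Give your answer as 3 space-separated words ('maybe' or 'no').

Answer: maybe maybe maybe

Derivation:
Start: bits=000000000000
Op 1: insert dog -> sets bits 1 6 -> bits=010000100000
Op 2: insert yak -> sets bits 0 6 -> bits=110000100000
Op 3: query dog -> checks bit1=1, bit6=1 (all 1) -> maybe
Op 4: query yak -> checks bit0=1, bit6=1 (all 1) -> maybe
Op 5: query yak -> checks bit0=1, bit6=1 (all 1) -> maybe
Op 6: insert hen -> sets bits 2 5 -> bits=111001100000
Op 7: insert jay -> sets bits 2 9 -> bits=111001100100
Op 8: insert elk -> sets bits 1 9 -> bits=111001100100
Query results in order: maybe maybe maybe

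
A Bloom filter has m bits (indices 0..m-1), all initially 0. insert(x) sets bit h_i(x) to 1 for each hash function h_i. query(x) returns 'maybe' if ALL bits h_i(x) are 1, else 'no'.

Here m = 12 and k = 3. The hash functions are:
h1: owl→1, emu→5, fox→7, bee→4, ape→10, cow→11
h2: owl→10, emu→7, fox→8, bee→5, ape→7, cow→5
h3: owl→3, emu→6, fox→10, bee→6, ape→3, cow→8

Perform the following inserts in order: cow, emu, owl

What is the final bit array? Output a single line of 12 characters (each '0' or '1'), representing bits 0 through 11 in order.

Start: bits=000000000000
After insert 'cow': sets bits 5 8 11 -> bits=000001001001
After insert 'emu': sets bits 5 6 7 -> bits=000001111001
After insert 'owl': sets bits 1 3 10 -> bits=010101111011

Answer: 010101111011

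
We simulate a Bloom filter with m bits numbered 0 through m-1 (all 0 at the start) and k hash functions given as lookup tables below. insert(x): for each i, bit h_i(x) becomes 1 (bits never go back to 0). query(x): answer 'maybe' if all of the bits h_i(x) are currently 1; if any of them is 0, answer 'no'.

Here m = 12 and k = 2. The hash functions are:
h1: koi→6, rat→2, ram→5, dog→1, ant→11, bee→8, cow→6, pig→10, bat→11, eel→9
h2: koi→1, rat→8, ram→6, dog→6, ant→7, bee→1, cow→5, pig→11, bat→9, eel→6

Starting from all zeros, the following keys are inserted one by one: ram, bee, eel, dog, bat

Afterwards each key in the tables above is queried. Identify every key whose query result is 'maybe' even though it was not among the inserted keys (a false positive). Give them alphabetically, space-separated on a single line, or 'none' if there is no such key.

Answer: cow koi

Derivation:
Start: bits=000000000000
After insert 'ram': sets bits 5 6 -> bits=000001100000
After insert 'bee': sets bits 1 8 -> bits=010001101000
After insert 'eel': sets bits 6 9 -> bits=010001101100
After insert 'dog': sets bits 1 6 -> bits=010001101100
After insert 'bat': sets bits 9 11 -> bits=010001101101
Not inserted: ant cow koi pig rat — query each against bits=010001101101:
query ant: checks bit7=0, bit11=1 (has a 0) -> no => not a false positive
query cow: checks bit5=1, bit6=1 (all 1) -> maybe => FALSE POSITIVE
query koi: checks bit1=1, bit6=1 (all 1) -> maybe => FALSE POSITIVE
query pig: checks bit10=0, bit11=1 (has a 0) -> no => not a false positive
query rat: checks bit2=0, bit8=1 (has a 0) -> no => not a false positive
False positives (alphabetical): cow koi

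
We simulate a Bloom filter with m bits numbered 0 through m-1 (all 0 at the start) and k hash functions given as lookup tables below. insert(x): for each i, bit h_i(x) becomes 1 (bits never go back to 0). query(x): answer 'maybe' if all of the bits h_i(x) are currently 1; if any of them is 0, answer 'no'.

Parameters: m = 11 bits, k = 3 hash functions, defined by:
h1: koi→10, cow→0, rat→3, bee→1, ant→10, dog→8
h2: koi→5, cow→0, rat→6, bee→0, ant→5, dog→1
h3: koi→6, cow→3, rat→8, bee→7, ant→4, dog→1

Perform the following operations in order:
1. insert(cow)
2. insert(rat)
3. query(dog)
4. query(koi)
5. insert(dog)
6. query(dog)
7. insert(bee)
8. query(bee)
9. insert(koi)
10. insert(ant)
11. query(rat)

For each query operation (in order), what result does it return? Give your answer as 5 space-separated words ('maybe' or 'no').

Start: bits=00000000000
Op 1: insert cow -> sets bits 0 3 -> bits=10010000000
Op 2: insert rat -> sets bits 3 6 8 -> bits=10010010100
Op 3: query dog -> checks bit1=0, bit8=1 (has a 0) -> no
Op 4: query koi -> checks bit5=0, bit6=1, bit10=0 (has a 0) -> no
Op 5: insert dog -> sets bits 1 8 -> bits=11010010100
Op 6: query dog -> checks bit1=1, bit8=1 (all 1) -> maybe
Op 7: insert bee -> sets bits 0 1 7 -> bits=11010011100
Op 8: query bee -> checks bit0=1, bit1=1, bit7=1 (all 1) -> maybe
Op 9: insert koi -> sets bits 5 6 10 -> bits=11010111101
Op 10: insert ant -> sets bits 4 5 10 -> bits=11011111101
Op 11: query rat -> checks bit3=1, bit6=1, bit8=1 (all 1) -> maybe
Query results in order: no no maybe maybe maybe

Answer: no no maybe maybe maybe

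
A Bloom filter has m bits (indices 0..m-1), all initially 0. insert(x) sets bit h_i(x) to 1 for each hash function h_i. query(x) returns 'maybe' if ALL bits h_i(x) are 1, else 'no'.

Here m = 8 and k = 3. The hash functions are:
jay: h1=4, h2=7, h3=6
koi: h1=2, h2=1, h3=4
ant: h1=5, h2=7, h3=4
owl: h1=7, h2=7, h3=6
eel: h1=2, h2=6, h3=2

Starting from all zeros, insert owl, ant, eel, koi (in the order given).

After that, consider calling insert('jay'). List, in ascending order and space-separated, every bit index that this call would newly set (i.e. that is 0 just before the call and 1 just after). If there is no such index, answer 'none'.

Answer: none

Derivation:
Start: bits=00000000
After insert 'owl': sets bits 6 7 -> bits=00000011
After insert 'ant': sets bits 4 5 7 -> bits=00001111
After insert 'eel': sets bits 2 6 -> bits=00101111
After insert 'koi': sets bits 1 2 4 -> bits=01101111
insert 'jay' would touch bits 4 6 7; currently bit4=1, bit6=1, bit7=1
Bits that are 0 among those (would change 0->1): none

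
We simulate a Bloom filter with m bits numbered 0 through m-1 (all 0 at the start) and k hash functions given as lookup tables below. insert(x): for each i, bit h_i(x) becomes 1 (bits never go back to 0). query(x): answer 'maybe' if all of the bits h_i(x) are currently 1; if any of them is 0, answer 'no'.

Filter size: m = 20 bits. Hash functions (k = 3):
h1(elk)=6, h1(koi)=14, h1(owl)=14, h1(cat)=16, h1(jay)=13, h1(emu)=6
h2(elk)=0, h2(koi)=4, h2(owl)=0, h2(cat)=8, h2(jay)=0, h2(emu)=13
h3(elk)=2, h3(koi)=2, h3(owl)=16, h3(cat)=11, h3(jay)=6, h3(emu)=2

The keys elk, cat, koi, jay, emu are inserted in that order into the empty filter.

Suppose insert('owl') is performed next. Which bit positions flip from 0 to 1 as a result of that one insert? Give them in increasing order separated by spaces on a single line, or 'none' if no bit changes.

Start: bits=00000000000000000000
After insert 'elk': sets bits 0 2 6 -> bits=10100010000000000000
After insert 'cat': sets bits 8 11 16 -> bits=10100010100100001000
After insert 'koi': sets bits 2 4 14 -> bits=10101010100100101000
After insert 'jay': sets bits 0 6 13 -> bits=10101010100101101000
After insert 'emu': sets bits 2 6 13 -> bits=10101010100101101000
insert 'owl' would touch bits 0 14 16; currently bit0=1, bit14=1, bit16=1
Bits that are 0 among those (would change 0->1): none

Answer: none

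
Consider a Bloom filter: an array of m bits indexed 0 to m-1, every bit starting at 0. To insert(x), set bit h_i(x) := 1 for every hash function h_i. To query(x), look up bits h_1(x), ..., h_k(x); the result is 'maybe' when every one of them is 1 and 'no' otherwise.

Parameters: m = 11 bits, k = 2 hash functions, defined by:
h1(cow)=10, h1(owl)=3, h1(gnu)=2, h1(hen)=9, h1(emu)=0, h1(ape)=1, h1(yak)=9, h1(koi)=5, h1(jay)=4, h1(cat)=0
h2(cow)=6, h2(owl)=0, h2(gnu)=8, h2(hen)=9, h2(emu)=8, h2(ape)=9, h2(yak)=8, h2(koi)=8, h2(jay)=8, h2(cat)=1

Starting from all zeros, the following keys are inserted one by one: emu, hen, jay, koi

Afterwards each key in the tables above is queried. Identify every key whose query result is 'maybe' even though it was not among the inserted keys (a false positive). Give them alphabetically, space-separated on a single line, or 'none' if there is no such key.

Answer: yak

Derivation:
Start: bits=00000000000
After insert 'emu': sets bits 0 8 -> bits=10000000100
After insert 'hen': sets bits 9 -> bits=10000000110
After insert 'jay': sets bits 4 8 -> bits=10001000110
After insert 'koi': sets bits 5 8 -> bits=10001100110
Not inserted: ape cat cow gnu owl yak — query each against bits=10001100110:
query ape: checks bit1=0, bit9=1 (has a 0) -> no => not a false positive
query cat: checks bit0=1, bit1=0 (has a 0) -> no => not a false positive
query cow: checks bit6=0, bit10=0 (has a 0) -> no => not a false positive
query gnu: checks bit2=0, bit8=1 (has a 0) -> no => not a false positive
query owl: checks bit0=1, bit3=0 (has a 0) -> no => not a false positive
query yak: checks bit8=1, bit9=1 (all 1) -> maybe => FALSE POSITIVE
False positives (alphabetical): yak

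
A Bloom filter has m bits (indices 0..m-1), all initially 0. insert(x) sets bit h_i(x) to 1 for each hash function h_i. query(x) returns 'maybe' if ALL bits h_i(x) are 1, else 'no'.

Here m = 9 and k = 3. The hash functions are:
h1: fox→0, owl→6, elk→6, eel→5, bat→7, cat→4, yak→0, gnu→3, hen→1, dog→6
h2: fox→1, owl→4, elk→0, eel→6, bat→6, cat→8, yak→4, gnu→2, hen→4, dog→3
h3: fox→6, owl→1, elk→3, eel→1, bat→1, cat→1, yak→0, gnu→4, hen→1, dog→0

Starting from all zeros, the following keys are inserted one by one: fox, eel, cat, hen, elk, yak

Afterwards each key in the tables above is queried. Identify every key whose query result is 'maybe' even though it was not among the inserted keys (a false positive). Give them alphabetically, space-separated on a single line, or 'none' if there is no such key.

Start: bits=000000000
After insert 'fox': sets bits 0 1 6 -> bits=110000100
After insert 'eel': sets bits 1 5 6 -> bits=110001100
After insert 'cat': sets bits 1 4 8 -> bits=110011101
After insert 'hen': sets bits 1 4 -> bits=110011101
After insert 'elk': sets bits 0 3 6 -> bits=110111101
After insert 'yak': sets bits 0 4 -> bits=110111101
Not inserted: bat dog gnu owl — query each against bits=110111101:
query bat: checks bit1=1, bit6=1, bit7=0 (has a 0) -> no => not a false positive
query dog: checks bit0=1, bit3=1, bit6=1 (all 1) -> maybe => FALSE POSITIVE
query gnu: checks bit2=0, bit3=1, bit4=1 (has a 0) -> no => not a false positive
query owl: checks bit1=1, bit4=1, bit6=1 (all 1) -> maybe => FALSE POSITIVE
False positives (alphabetical): dog owl

Answer: dog owl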